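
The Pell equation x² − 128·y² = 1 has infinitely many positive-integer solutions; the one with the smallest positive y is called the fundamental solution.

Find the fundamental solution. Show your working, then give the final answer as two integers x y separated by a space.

577 51

d=128: √d = [11; 3,5,3,22] (ℓ=4, even), read p_3/q_3
step 0: (11, 1)  from 11·(1,0) + (0,1)
…
step 2: (181, 16)  from 5·(34,3) + (11,1)
step 3: (577, 51)  from 3·(181,16) + (34,3)
(x₁, y₁) = (577, 51);  577² − 128·51² = 1 ✓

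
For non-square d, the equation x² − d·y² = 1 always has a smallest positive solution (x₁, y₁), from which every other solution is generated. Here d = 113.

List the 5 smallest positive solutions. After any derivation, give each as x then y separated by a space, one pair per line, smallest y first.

1204353 113296
2900932297217 272896754976
6987493029899166849 657328051091107760
16830816386073401651890177 1583310020631184911403584
40540488414026331506287881514113 3813728346553801555156190094544

√113 → a₀=10, period (1,1,1,2,2,1,1,1,20); ℓ=9 odd so k=17
i=0: a=10 ⇒ p=10, q=1
…
i=2: a=1 ⇒ p=21, q=2
…
i=7: a=1 ⇒ p=489, q=46
…
i=11: a=1 ⇒ p=32794, q=3085
i=12: a=1 ⇒ p=49579, q=4664
…
i=16: a=1 ⇒ p=758918, q=71393
i=17: a=1 ⇒ p=1204353, q=113296
fundamental: x₁=1204353, y₁=113296  (since 1450466148609 − 113·12835983616 = 1)
n=2: (1204353,113296)∘(1204353,113296) = (1204353·1204353+113·113296·113296, 1204353·113296+113296·1204353) = (2900932297217,272896754976)
n=3: (2900932297217,272896754976)∘(1204353,113296) = (1204353·2900932297217+113·113296·272896754976, 1204353·272896754976+113296·2900932297217) = (6987493029899166849,657328051091107760)
n=4: (6987493029899166849,657328051091107760)∘(1204353,113296) = (1204353·6987493029899166849+113·113296·657328051091107760, 1204353·657328051091107760+113296·6987493029899166849) = (16830816386073401651890177,1583310020631184911403584)
n=5: (16830816386073401651890177,1583310020631184911403584)∘(1204353,113296) = (1204353·16830816386073401651890177+113·113296·1583310020631184911403584, 1204353·1583310020631184911403584+113296·16830816386073401651890177) = (40540488414026331506287881514113,3813728346553801555156190094544)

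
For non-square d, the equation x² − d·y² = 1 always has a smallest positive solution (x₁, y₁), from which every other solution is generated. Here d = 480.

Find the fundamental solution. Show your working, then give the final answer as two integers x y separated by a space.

√480 = [21; 1,9,1,42, …], period ℓ=4 (even) → k=3
a_0=21:  p_0=21·1+0=21,  q_0=21·0+1=1
a_1=1:  p_1=1·21+1=22,  q_1=1·1+0=1
a_2=9:  p_2=9·22+21=219,  q_2=9·1+1=10
a_3=1:  p_3=1·219+22=241,  q_3=1·10+1=11
(x₁, y₁) = (241, 11);  241² − 480·11² = 1 ✓

241 11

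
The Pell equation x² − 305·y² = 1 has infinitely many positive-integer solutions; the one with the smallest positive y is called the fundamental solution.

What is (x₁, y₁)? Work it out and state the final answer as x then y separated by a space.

√305 = [17; 2,6,2,34, …], period ℓ=4 (even) → k=3
step 0: (17, 1)  from 17·(1,0) + (0,1)
…
step 2: (227, 13)  from 6·(35,2) + (17,1)
step 3: (489, 28)  from 2·(227,13) + (35,2)
(x₁, y₁) = (489, 28);  489² − 305·28² = 1 ✓

489 28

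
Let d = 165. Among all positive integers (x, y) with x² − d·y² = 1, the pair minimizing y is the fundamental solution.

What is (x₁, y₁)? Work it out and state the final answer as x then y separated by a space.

1079 84

d=165: √d = [12; 1,5,2,5,1,24] (ℓ=6, even), read p_5/q_5
a_0=12:  p_0=12·1+0=12,  q_0=12·0+1=1
…
a_2=5:  p_2=5·13+12=77,  q_2=5·1+1=6
…
a_4=5:  p_4=5·167+77=912,  q_4=5·13+6=71
a_5=1:  p_5=1·912+167=1079,  q_5=1·71+13=84
(x₁, y₁) = (1079, 84);  1079² − 165·84² = 1 ✓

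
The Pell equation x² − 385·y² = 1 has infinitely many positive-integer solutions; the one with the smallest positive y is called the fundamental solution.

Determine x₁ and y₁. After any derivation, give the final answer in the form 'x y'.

d=385: √d = [19; 1,1,1,1,1,…,1,1,38] (ℓ=16, even), read p_15/q_15
a_0=19:  p_0=19·1+0=19,  q_0=19·0+1=1
a_1=1:  p_1=1·19+1=20,  q_1=1·1+0=1
a_2=1:  p_2=1·20+19=39,  q_2=1·1+1=2
…
a_4=1:  p_4=1·59+39=98,  q_4=1·3+2=5
a_5=1:  p_5=1·98+59=157,  q_5=1·5+3=8
a_6=3:  p_6=3·157+98=569,  q_6=3·8+5=29
a_7=1:  p_7=1·569+157=726,  q_7=1·29+8=37
a_8=2:  p_8=2·726+569=2021,  q_8=2·37+29=103
a_9=1:  p_9=1·2021+726=2747,  q_9=1·103+37=140
…
a_12=1:  p_12=1·13009+10262=23271,  q_12=1·663+523=1186
a_13=1:  p_13=1·23271+13009=36280,  q_13=1·1186+663=1849
a_14=1:  p_14=1·36280+23271=59551,  q_14=1·1849+1186=3035
a_15=1:  p_15=1·59551+36280=95831,  q_15=1·3035+1849=4884
fundamental: x₁=95831, y₁=4884  (since 9183580561 − 385·23853456 = 1)

95831 4884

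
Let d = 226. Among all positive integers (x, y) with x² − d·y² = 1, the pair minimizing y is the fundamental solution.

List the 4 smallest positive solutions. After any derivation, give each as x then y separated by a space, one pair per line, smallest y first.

√226 = [15; 30, …], period ℓ=1 (odd) → k=1
i=0: a=15 ⇒ p=15, q=1
i=1: a=30 ⇒ p=451, q=30
fundamental: x₁=451, y₁=30  (since 203401 − 226·900 = 1)
n=2: (451,30)∘(451,30) = (451·451+226·30·30, 451·30+30·451) = (406801,27060)
n=3: (406801,27060)∘(451,30) = (451·406801+226·30·27060, 451·27060+30·406801) = (366934051,24408090)
n=4: (366934051,24408090)∘(451,30) = (451·366934051+226·30·24408090, 451·24408090+30·366934051) = (330974107201,22016070120)

451 30
406801 27060
366934051 24408090
330974107201 22016070120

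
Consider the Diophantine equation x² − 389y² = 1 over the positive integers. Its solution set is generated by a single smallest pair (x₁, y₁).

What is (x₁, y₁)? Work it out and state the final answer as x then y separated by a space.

d=389: √d = [19; 1,2,1,1,1,1,2,1,38] (ℓ=9, odd), read p_17/q_17
a_0=19:  p_0=19·1+0=19,  q_0=19·0+1=1
…
a_4=1:  p_4=1·79+59=138,  q_4=1·4+3=7
…
a_6=1:  p_6=1·217+138=355,  q_6=1·11+7=18
…
a_12=1:  p_12=1·151493+50925=202418,  q_12=1·7681+2582=10263
…
a_15=1:  p_15=1·556329+353911=910240,  q_15=1·28207+17944=46151
a_16=2:  p_16=2·910240+556329=2376809,  q_16=2·46151+28207=120509
a_17=1:  p_17=1·2376809+910240=3287049,  q_17=1·120509+46151=166660
fundamental: x₁=3287049, y₁=166660  (since 10804691128401 − 389·27775555600 = 1)

3287049 166660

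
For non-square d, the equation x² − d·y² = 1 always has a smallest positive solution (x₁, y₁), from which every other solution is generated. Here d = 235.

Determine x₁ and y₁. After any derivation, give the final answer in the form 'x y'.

√235 = [15; 3,30, …], period ℓ=2 (even) → k=1
k=0  a_k=15  p_k/q_k = 15/1
k=1  a_k=3  p_k/q_k = 46/3
fundamental: x₁=46, y₁=3  (since 2116 − 235·9 = 1)

46 3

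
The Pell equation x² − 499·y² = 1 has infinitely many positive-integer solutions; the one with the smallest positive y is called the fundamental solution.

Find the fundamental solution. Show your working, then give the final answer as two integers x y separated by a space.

4490 201

√499 = [22; 2,1,21,1,2,44, …], period ℓ=6 (even) → k=5
a_0=22:  p_0=22·1+0=22,  q_0=22·0+1=1
…
a_3=21:  p_3=21·67+45=1452,  q_3=21·3+2=65
a_4=1:  p_4=1·1452+67=1519,  q_4=1·65+3=68
a_5=2:  p_5=2·1519+1452=4490,  q_5=2·68+65=201
fundamental: x₁=4490, y₁=201  (since 20160100 − 499·40401 = 1)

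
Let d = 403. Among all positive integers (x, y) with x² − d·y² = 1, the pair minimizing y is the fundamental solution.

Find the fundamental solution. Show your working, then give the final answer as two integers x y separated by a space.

d=403: √d = [20; 13,2,1,3,1,3,1,2,13,40] (ℓ=10, even), read p_9/q_9
step 0: (20, 1)  from 20·(1,0) + (0,1)
…
step 3: (803, 40)  from 1·(542,27) + (261,13)
step 4: (2951, 147)  from 3·(803,40) + (542,27)
step 5: (3754, 187)  from 1·(2951,147) + (803,40)
step 6: (14213, 708)  from 3·(3754,187) + (2951,147)
…
step 8: (50147, 2498)  from 2·(17967,895) + (14213,708)
step 9: (669878, 33369)  from 13·(50147,2498) + (17967,895)
→ (669878, 33369).  Check: 669878²=448736534884, 403·33369²=448736534883, difference 1.

669878 33369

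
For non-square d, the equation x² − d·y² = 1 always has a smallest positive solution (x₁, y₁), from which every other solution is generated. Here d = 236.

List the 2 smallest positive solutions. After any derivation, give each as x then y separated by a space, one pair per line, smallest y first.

561799 36570
631236232801 41089978860

√236 → a₀=15, period (2,1,3,5,1,6,1,5,3,1,2,30); ℓ=12 even so k=11
a_0=15:  p_0=15·1+0=15,  q_0=15·0+1=1
a_1=2:  p_1=2·15+1=31,  q_1=2·1+0=2
…
a_4=5:  p_4=5·169+46=891,  q_4=5·11+3=58
a_5=1:  p_5=1·891+169=1060,  q_5=1·58+11=69
a_6=6:  p_6=6·1060+891=7251,  q_6=6·69+58=472
a_7=1:  p_7=1·7251+1060=8311,  q_7=1·472+69=541
a_8=5:  p_8=5·8311+7251=48806,  q_8=5·541+472=3177
a_9=3:  p_9=3·48806+8311=154729,  q_9=3·3177+541=10072
a_10=1:  p_10=1·154729+48806=203535,  q_10=1·10072+3177=13249
a_11=2:  p_11=2·203535+154729=561799,  q_11=2·13249+10072=36570
fundamental: x₁=561799, y₁=36570  (since 315618116401 − 236·1337364900 = 1)
(561799+36570√236)^2 = 631236232801 + 41089978860√236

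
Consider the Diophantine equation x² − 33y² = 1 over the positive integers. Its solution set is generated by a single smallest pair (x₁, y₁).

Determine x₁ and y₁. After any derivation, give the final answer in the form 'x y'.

d=33: √d = [5; 1,2,1,10] (ℓ=4, even), read p_3/q_3
i=0: a=5 ⇒ p=5, q=1
i=1: a=1 ⇒ p=6, q=1
i=2: a=2 ⇒ p=17, q=3
i=3: a=1 ⇒ p=23, q=4
(x₁, y₁) = (23, 4);  23² − 33·4² = 1 ✓

23 4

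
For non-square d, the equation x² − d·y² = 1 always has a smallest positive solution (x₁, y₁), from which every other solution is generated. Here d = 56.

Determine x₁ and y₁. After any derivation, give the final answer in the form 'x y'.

[7; 2,14] for √56; ℓ=2 ⇒ convergent index 1
a_0=7:  p_0=7·1+0=7,  q_0=7·0+1=1
a_1=2:  p_1=2·7+1=15,  q_1=2·1+0=2
→ (15, 2).  Check: 15²=225, 56·2²=224, difference 1.

15 2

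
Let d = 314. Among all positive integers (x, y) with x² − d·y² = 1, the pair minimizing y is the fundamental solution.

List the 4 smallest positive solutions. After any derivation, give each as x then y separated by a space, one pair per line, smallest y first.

[17; 1,2,1,1,2,1,34] for √314; ℓ=7 ⇒ convergent index 13
k=0  a_k=17  p_k/q_k = 17/1
k=1  a_k=1  p_k/q_k = 18/1
k=2  a_k=2  p_k/q_k = 53/3
k=3  a_k=1  p_k/q_k = 71/4
k=4  a_k=1  p_k/q_k = 124/7
…
k=6  a_k=1  p_k/q_k = 443/25
k=7  a_k=34  p_k/q_k = 15381/868
k=8  a_k=1  p_k/q_k = 15824/893
…
k=10  a_k=1  p_k/q_k = 62853/3547
k=11  a_k=1  p_k/q_k = 109882/6201
k=12  a_k=2  p_k/q_k = 282617/15949
k=13  a_k=1  p_k/q_k = 392499/22150
→ (392499, 22150).  Check: 392499²=154055465001, 314·22150²=154055465000, difference 1.
k=2:  x_2 = 392499·392499+314·22150·22150 = 308110930001,  y_2 = 392499·22150+22150·392499 = 17387705700
k=3:  x_3 = 392499·308110930001+314·22150·17387705700 = 241866463828532499,  y_3 = 392499·17387705700+22150·308110930001 = 13649314199066450
k=4:  x_4 = 392499·241866463828532499+314·22150·13649314199066450 = 189864690372162243720001,  y_4 = 392499·13649314199066450+22150·241866463828532499 = 10714684347621377411400

392499 22150
308110930001 17387705700
241866463828532499 13649314199066450
189864690372162243720001 10714684347621377411400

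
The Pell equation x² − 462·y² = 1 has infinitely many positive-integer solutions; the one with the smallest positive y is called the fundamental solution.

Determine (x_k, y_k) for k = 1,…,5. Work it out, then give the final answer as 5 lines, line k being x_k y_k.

√462 → a₀=21, period (2,42); ℓ=2 even so k=1
k=0  a_k=21  p_k/q_k = 21/1
k=1  a_k=2  p_k/q_k = 43/2
→ (43, 2).  Check: 43²=1849, 462·2²=1848, difference 1.
(x_2, y_2) = (43·43 + 462·2·2, 43·2 + 2·43) = (3697, 172)
(x_3, y_3) = (43·3697 + 462·2·172, 43·172 + 2·3697) = (317899, 14790)
(x_4, y_4) = (43·317899 + 462·2·14790, 43·14790 + 2·317899) = (27335617, 1271768)
(x_5, y_5) = (43·27335617 + 462·2·1271768, 43·1271768 + 2·27335617) = (2350545163, 109357258)

43 2
3697 172
317899 14790
27335617 1271768
2350545163 109357258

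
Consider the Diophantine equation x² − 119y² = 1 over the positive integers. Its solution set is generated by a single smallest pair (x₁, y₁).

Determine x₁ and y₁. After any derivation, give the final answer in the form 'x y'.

120 11

d=119: √d = [10; 1,9,1,20] (ℓ=4, even), read p_3/q_3
i=0: a=10 ⇒ p=10, q=1
i=1: a=1 ⇒ p=11, q=1
i=2: a=9 ⇒ p=109, q=10
i=3: a=1 ⇒ p=120, q=11
→ (120, 11).  Check: 120²=14400, 119·11²=14399, difference 1.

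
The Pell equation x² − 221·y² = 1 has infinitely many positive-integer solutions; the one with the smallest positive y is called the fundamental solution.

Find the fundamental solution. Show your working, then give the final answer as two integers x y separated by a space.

1665 112

√221 → a₀=14, period (1,6,2,6,1,28); ℓ=6 even so k=5
a_0=14:  p_0=14·1+0=14,  q_0=14·0+1=1
…
a_3=2:  p_3=2·104+15=223,  q_3=2·7+1=15
a_4=6:  p_4=6·223+104=1442,  q_4=6·15+7=97
a_5=1:  p_5=1·1442+223=1665,  q_5=1·97+15=112
→ (1665, 112).  Check: 1665²=2772225, 221·112²=2772224, difference 1.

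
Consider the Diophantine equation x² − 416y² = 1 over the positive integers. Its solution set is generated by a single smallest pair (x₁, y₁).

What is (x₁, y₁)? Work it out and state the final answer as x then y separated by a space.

5201 255

[20; 2,1,1,9,1,1,2,40] for √416; ℓ=8 ⇒ convergent index 7
i=0: a=20 ⇒ p=20, q=1
…
i=6: a=1 ⇒ p=2060, q=101
i=7: a=2 ⇒ p=5201, q=255
fundamental: x₁=5201, y₁=255  (since 27050401 − 416·65025 = 1)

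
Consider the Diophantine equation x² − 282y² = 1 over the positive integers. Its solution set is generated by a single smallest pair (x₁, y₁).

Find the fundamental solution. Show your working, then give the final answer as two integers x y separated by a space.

2351 140

d=282: √d = [16; 1,3,1,4,1,3,1,32] (ℓ=8, even), read p_7/q_7
i=0: a=16 ⇒ p=16, q=1
…
i=3: a=1 ⇒ p=84, q=5
…
i=5: a=1 ⇒ p=487, q=29
i=6: a=3 ⇒ p=1864, q=111
i=7: a=1 ⇒ p=2351, q=140
→ (2351, 140).  Check: 2351²=5527201, 282·140²=5527200, difference 1.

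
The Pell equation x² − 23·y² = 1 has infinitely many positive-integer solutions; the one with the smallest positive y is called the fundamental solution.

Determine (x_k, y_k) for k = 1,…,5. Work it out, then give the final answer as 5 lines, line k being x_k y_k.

√23 = [4; 1,3,1,8, …], period ℓ=4 (even) → k=3
k=0  a_k=4  p_k/q_k = 4/1
k=1  a_k=1  p_k/q_k = 5/1
k=2  a_k=3  p_k/q_k = 19/4
k=3  a_k=1  p_k/q_k = 24/5
(x₁, y₁) = (24, 5);  24² − 23·5² = 1 ✓
k=2:  x_2 = 24·24+23·5·5 = 1151,  y_2 = 24·5+5·24 = 240
k=3:  x_3 = 24·1151+23·5·240 = 55224,  y_3 = 24·240+5·1151 = 11515
k=4:  x_4 = 24·55224+23·5·11515 = 2649601,  y_4 = 24·11515+5·55224 = 552480
k=5:  x_5 = 24·2649601+23·5·552480 = 127125624,  y_5 = 24·552480+5·2649601 = 26507525

24 5
1151 240
55224 11515
2649601 552480
127125624 26507525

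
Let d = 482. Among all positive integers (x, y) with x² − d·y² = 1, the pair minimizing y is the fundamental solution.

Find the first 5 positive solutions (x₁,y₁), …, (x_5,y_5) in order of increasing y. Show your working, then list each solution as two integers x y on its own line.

483 22
466577 21252
450712899 20529410
435388193857 19831388808
420584544552963 19157101059118

√482 → a₀=21, period (1,20,1,42); ℓ=4 even so k=3
i=0: a=21 ⇒ p=21, q=1
i=1: a=1 ⇒ p=22, q=1
i=2: a=20 ⇒ p=461, q=21
i=3: a=1 ⇒ p=483, q=22
(x₁, y₁) = (483, 22);  483² − 482·22² = 1 ✓
(483+22√482)^2 = 466577 + 21252√482
(483+22√482)^3 = 450712899 + 20529410√482
(483+22√482)^4 = 435388193857 + 19831388808√482
(483+22√482)^5 = 420584544552963 + 19157101059118√482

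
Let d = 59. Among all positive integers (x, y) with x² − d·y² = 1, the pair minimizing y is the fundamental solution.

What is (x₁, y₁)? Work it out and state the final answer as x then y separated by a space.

530 69

[7; 1,2,7,2,1,14] for √59; ℓ=6 ⇒ convergent index 5
i=0: a=7 ⇒ p=7, q=1
i=1: a=1 ⇒ p=8, q=1
…
i=3: a=7 ⇒ p=169, q=22
i=4: a=2 ⇒ p=361, q=47
i=5: a=1 ⇒ p=530, q=69
fundamental: x₁=530, y₁=69  (since 280900 − 59·4761 = 1)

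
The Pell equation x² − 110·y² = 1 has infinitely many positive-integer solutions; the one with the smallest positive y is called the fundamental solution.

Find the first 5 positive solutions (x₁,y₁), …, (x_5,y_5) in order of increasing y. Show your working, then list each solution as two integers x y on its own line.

√110 = [10; 2,20, …], period ℓ=2 (even) → k=1
k=0  a_k=10  p_k/q_k = 10/1
k=1  a_k=2  p_k/q_k = 21/2
fundamental: x₁=21, y₁=2  (since 441 − 110·4 = 1)
(21+2√110)^2 = 881 + 84√110
(21+2√110)^3 = 36981 + 3526√110
(21+2√110)^4 = 1552321 + 148008√110
(21+2√110)^5 = 65160501 + 6212810√110

21 2
881 84
36981 3526
1552321 148008
65160501 6212810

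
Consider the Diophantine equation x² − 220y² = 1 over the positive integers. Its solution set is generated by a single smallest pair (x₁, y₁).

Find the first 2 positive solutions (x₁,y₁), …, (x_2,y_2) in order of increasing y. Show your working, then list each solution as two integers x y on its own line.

89 6
15841 1068

√220 = [14; 1,4,1,28, …], period ℓ=4 (even) → k=3
i=0: a=14 ⇒ p=14, q=1
i=1: a=1 ⇒ p=15, q=1
i=2: a=4 ⇒ p=74, q=5
i=3: a=1 ⇒ p=89, q=6
(x₁, y₁) = (89, 6);  89² − 220·6² = 1 ✓
n=2: (89,6)∘(89,6) = (89·89+220·6·6, 89·6+6·89) = (15841,1068)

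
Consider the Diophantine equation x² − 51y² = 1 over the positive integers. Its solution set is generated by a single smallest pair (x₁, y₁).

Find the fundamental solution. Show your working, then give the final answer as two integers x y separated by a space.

50 7

√51 = [7; 7,14, …], period ℓ=2 (even) → k=1
a_0=7:  p_0=7·1+0=7,  q_0=7·0+1=1
a_1=7:  p_1=7·7+1=50,  q_1=7·1+0=7
→ (50, 7).  Check: 50²=2500, 51·7²=2499, difference 1.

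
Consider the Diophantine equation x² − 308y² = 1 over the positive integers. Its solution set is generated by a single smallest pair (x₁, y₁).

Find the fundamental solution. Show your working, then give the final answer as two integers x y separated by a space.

351 20

√308 → a₀=17, period (1,1,4,1,1,34); ℓ=6 even so k=5
k=0  a_k=17  p_k/q_k = 17/1
k=1  a_k=1  p_k/q_k = 18/1
…
k=3  a_k=4  p_k/q_k = 158/9
k=4  a_k=1  p_k/q_k = 193/11
k=5  a_k=1  p_k/q_k = 351/20
fundamental: x₁=351, y₁=20  (since 123201 − 308·400 = 1)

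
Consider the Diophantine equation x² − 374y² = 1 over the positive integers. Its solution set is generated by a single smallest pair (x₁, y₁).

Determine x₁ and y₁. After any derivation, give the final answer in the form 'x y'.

3365 174

√374 = [19; 2,1,18,1,2,38, …], period ℓ=6 (even) → k=5
a_0=19:  p_0=19·1+0=19,  q_0=19·0+1=1
a_1=2:  p_1=2·19+1=39,  q_1=2·1+0=2
…
a_4=1:  p_4=1·1083+58=1141,  q_4=1·56+3=59
a_5=2:  p_5=2·1141+1083=3365,  q_5=2·59+56=174
(x₁, y₁) = (3365, 174);  3365² − 374·174² = 1 ✓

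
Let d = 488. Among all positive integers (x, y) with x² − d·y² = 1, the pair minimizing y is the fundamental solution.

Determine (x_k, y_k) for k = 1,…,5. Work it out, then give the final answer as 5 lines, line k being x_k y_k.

d=488: √d = [22; 11,44] (ℓ=2, even), read p_1/q_1
k=0  a_k=22  p_k/q_k = 22/1
k=1  a_k=11  p_k/q_k = 243/11
→ (243, 11).  Check: 243²=59049, 488·11²=59048, difference 1.
(x_2, y_2) = (243·243 + 488·11·11, 243·11 + 11·243) = (118097, 5346)
(x_3, y_3) = (243·118097 + 488·11·5346, 243·5346 + 11·118097) = (57394899, 2598145)
(x_4, y_4) = (243·57394899 + 488·11·2598145, 243·2598145 + 11·57394899) = (27893802817, 1262693124)
(x_5, y_5) = (243·27893802817 + 488·11·1262693124, 243·1262693124 + 11·27893802817) = (13556330774163, 613666260119)

243 11
118097 5346
57394899 2598145
27893802817 1262693124
13556330774163 613666260119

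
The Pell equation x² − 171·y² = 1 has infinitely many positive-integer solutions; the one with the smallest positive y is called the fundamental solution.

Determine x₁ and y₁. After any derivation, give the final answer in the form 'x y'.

170 13

√171 → a₀=13, period (13,26); ℓ=2 even so k=1
step 0: (13, 1)  from 13·(1,0) + (0,1)
step 1: (170, 13)  from 13·(13,1) + (1,0)
fundamental: x₁=170, y₁=13  (since 28900 − 171·169 = 1)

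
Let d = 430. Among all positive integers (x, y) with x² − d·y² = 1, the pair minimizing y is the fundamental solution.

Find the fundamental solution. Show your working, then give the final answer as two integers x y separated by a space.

2862251 138030

√430 = [20; 1,2,1,3,1,…,2,1,40, …], period ℓ=14 (even) → k=13
step 0: (20, 1)  from 20·(1,0) + (0,1)
…
step 3: (83, 4)  from 1·(62,3) + (21,1)
step 4: (311, 15)  from 3·(83,4) + (62,3)
…
step 6: (2675, 129)  from 6·(394,19) + (311,15)
step 7: (21794, 1051)  from 8·(2675,129) + (394,19)
step 8: (133439, 6435)  from 6·(21794,1051) + (2675,129)
step 9: (155233, 7486)  from 1·(133439,6435) + (21794,1051)
step 10: (599138, 28893)  from 3·(155233,7486) + (133439,6435)
step 11: (754371, 36379)  from 1·(599138,28893) + (155233,7486)
step 12: (2107880, 101651)  from 2·(754371,36379) + (599138,28893)
step 13: (2862251, 138030)  from 1·(2107880,101651) + (754371,36379)
(x₁, y₁) = (2862251, 138030);  2862251² − 430·138030² = 1 ✓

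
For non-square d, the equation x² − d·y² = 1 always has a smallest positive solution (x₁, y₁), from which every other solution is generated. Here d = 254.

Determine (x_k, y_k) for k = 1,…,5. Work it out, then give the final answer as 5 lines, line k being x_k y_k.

255 16
130049 8160
66324735 4161584
33825484801 2122399680
17250930923775 1082419675216

√254 → a₀=15, period (1,14,1,30); ℓ=4 even so k=3
k=0  a_k=15  p_k/q_k = 15/1
…
k=2  a_k=14  p_k/q_k = 239/15
k=3  a_k=1  p_k/q_k = 255/16
fundamental: x₁=255, y₁=16  (since 65025 − 254·256 = 1)
k=2:  x_2 = 255·255+254·16·16 = 130049,  y_2 = 255·16+16·255 = 8160
k=3:  x_3 = 255·130049+254·16·8160 = 66324735,  y_3 = 255·8160+16·130049 = 4161584
k=4:  x_4 = 255·66324735+254·16·4161584 = 33825484801,  y_4 = 255·4161584+16·66324735 = 2122399680
k=5:  x_5 = 255·33825484801+254·16·2122399680 = 17250930923775,  y_5 = 255·2122399680+16·33825484801 = 1082419675216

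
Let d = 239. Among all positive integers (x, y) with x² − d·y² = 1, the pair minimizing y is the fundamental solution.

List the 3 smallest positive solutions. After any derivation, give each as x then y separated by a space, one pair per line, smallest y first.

6195120 400729
76759023628799 4965128484960
951062724926484326640 61519133559490389671

[15; 2,5,1,2,4,15,4,2,1,5,2,30] for √239; ℓ=12 ⇒ convergent index 11
step 0: (15, 1)  from 15·(1,0) + (0,1)
step 1: (31, 2)  from 2·(15,1) + (1,0)
…
step 5: (2489, 161)  from 4·(572,37) + (201,13)
step 6: (37907, 2452)  from 15·(2489,161) + (572,37)
step 7: (154117, 9969)  from 4·(37907,2452) + (2489,161)
…
step 10: (2847431, 184185)  from 5·(500258,32359) + (346141,22390)
step 11: (6195120, 400729)  from 2·(2847431,184185) + (500258,32359)
(x₁, y₁) = (6195120, 400729);  6195120² − 239·400729² = 1 ✓
n=2: (6195120,400729)∘(6195120,400729) = (6195120·6195120+239·400729·400729, 6195120·400729+400729·6195120) = (76759023628799,4965128484960)
n=3: (76759023628799,4965128484960)∘(6195120,400729) = (6195120·76759023628799+239·400729·4965128484960, 6195120·4965128484960+400729·76759023628799) = (951062724926484326640,61519133559490389671)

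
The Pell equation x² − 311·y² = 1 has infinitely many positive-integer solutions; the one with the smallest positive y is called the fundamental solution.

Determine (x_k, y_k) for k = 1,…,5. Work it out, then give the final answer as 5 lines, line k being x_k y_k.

d=311: √d = [17; 1,1,1,2,1,…,1,1,34] (ℓ=16, even), read p_15/q_15
step 0: (17, 1)  from 17·(1,0) + (0,1)
step 1: (18, 1)  from 1·(17,1) + (1,0)
step 2: (35, 2)  from 1·(18,1) + (17,1)
step 3: (53, 3)  from 1·(35,2) + (18,1)
step 4: (141, 8)  from 2·(53,3) + (35,2)
step 5: (194, 11)  from 1·(141,8) + (53,3)
step 6: (1305, 74)  from 6·(194,11) + (141,8)
step 7: (4109, 233)  from 3·(1305,74) + (194,11)
step 8: (71158, 4035)  from 17·(4109,233) + (1305,74)
step 9: (217583, 12338)  from 3·(71158,4035) + (4109,233)
step 10: (1376656, 78063)  from 6·(217583,12338) + (71158,4035)
step 11: (1594239, 90401)  from 1·(1376656,78063) + (217583,12338)
…
step 14: (10724507, 608131)  from 1·(6159373,349266) + (4565134,258865)
step 15: (16883880, 957397)  from 1·(10724507,608131) + (6159373,349266)
→ (16883880, 957397).  Check: 16883880²=285065403854400, 311·957397²=285065403854399, difference 1.
(16883880+957397√311)^2 = 570130807708799 + 32329152120720√311
(16883880+957397√311)^3 = 19252040283316857636360 + 1091683049815963029803√311
(16883880+957397√311)^4 = 650098275797375082487964044801 + 36863691222253451430108430560√311
(16883880+957397√311)^5 = 21952362553539551163393489436611779400 + 1244804277907160115380508441163715797√311

16883880 957397
570130807708799 32329152120720
19252040283316857636360 1091683049815963029803
650098275797375082487964044801 36863691222253451430108430560
21952362553539551163393489436611779400 1244804277907160115380508441163715797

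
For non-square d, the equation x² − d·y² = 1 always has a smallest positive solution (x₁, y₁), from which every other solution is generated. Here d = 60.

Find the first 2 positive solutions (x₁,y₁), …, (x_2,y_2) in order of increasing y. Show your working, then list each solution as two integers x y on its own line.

d=60: √d = [7; 1,2,1,14] (ℓ=4, even), read p_3/q_3
step 0: (7, 1)  from 7·(1,0) + (0,1)
…
step 2: (23, 3)  from 2·(8,1) + (7,1)
step 3: (31, 4)  from 1·(23,3) + (8,1)
(x₁, y₁) = (31, 4);  31² − 60·4² = 1 ✓
(31+4√60)^2 = 1921 + 248√60

31 4
1921 248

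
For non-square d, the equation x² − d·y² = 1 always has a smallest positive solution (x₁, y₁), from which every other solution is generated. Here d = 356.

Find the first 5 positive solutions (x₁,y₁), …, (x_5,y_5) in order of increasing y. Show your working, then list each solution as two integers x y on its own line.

√356 = [18; 1,6,1,1,2,…,6,1,36, …], period ℓ=14 (even) → k=13
a_0=18:  p_0=18·1+0=18,  q_0=18·0+1=1
a_1=1:  p_1=1·18+1=19,  q_1=1·1+0=1
a_2=6:  p_2=6·19+18=132,  q_2=6·1+1=7
…
a_5=2:  p_5=2·283+151=717,  q_5=2·15+8=38
a_6=1:  p_6=1·717+283=1000,  q_6=1·38+15=53
…
a_8=1:  p_8=1·8717+1000=9717,  q_8=1·462+53=515
a_9=2:  p_9=2·9717+8717=28151,  q_9=2·515+462=1492
a_10=1:  p_10=1·28151+9717=37868,  q_10=1·1492+515=2007
a_11=1:  p_11=1·37868+28151=66019,  q_11=1·2007+1492=3499
a_12=6:  p_12=6·66019+37868=433982,  q_12=6·3499+2007=23001
a_13=1:  p_13=1·433982+66019=500001,  q_13=1·23001+3499=26500
→ (500001, 26500).  Check: 500001²=250001000001, 356·26500²=250001000000, difference 1.
(x_2, y_2) = (500001·500001 + 356·26500·26500, 500001·26500 + 26500·500001) = (500002000001, 26500053000)
(x_3, y_3) = (500001·500002000001 + 356·26500·26500053000, 500001·26500053000 + 26500·500002000001) = (500003000004500001, 26500106000079500)
(x_4, y_4) = (500001·500003000004500001 + 356·26500·26500106000079500, 500001·26500106000079500 + 26500·500003000004500001) = (500004000010000008000001, 26500159000265000106000)
(x_5, y_5) = (500001·500004000010000008000001 + 356·26500·26500159000265000106000, 500001·26500159000265000106000 + 26500·500004000010000008000001) = (500005000017500025000012500001, 26500212000556500530000132500)

500001 26500
500002000001 26500053000
500003000004500001 26500106000079500
500004000010000008000001 26500159000265000106000
500005000017500025000012500001 26500212000556500530000132500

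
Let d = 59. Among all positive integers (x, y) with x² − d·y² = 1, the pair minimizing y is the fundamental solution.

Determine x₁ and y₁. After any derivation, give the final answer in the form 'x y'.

[7; 1,2,7,2,1,14] for √59; ℓ=6 ⇒ convergent index 5
k=0  a_k=7  p_k/q_k = 7/1
k=1  a_k=1  p_k/q_k = 8/1
k=2  a_k=2  p_k/q_k = 23/3
k=3  a_k=7  p_k/q_k = 169/22
k=4  a_k=2  p_k/q_k = 361/47
k=5  a_k=1  p_k/q_k = 530/69
(x₁, y₁) = (530, 69);  530² − 59·69² = 1 ✓

530 69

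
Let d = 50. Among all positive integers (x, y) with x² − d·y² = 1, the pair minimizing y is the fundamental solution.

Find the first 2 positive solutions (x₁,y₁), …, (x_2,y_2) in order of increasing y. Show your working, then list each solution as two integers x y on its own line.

99 14
19601 2772

√50 → a₀=7, period (14); ℓ=1 odd so k=1
a_0=7:  p_0=7·1+0=7,  q_0=7·0+1=1
a_1=14:  p_1=14·7+1=99,  q_1=14·1+0=14
→ (99, 14).  Check: 99²=9801, 50·14²=9800, difference 1.
(99+14√50)^2 = 19601 + 2772√50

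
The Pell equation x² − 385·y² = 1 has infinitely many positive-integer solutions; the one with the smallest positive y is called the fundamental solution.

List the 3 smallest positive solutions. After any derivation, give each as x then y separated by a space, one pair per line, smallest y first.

[19; 1,1,1,1,1,…,1,1,38] for √385; ℓ=16 ⇒ convergent index 15
step 0: (19, 1)  from 19·(1,0) + (0,1)
step 1: (20, 1)  from 1·(19,1) + (1,0)
step 2: (39, 2)  from 1·(20,1) + (19,1)
step 3: (59, 3)  from 1·(39,2) + (20,1)
…
step 5: (157, 8)  from 1·(98,5) + (59,3)
step 6: (569, 29)  from 3·(157,8) + (98,5)
step 7: (726, 37)  from 1·(569,29) + (157,8)
step 8: (2021, 103)  from 2·(726,37) + (569,29)
…
step 10: (10262, 523)  from 3·(2747,140) + (2021,103)
step 11: (13009, 663)  from 1·(10262,523) + (2747,140)
step 12: (23271, 1186)  from 1·(13009,663) + (10262,523)
step 13: (36280, 1849)  from 1·(23271,1186) + (13009,663)
step 14: (59551, 3035)  from 1·(36280,1849) + (23271,1186)
step 15: (95831, 4884)  from 1·(59551,3035) + (36280,1849)
→ (95831, 4884).  Check: 95831²=9183580561, 385·4884²=9183580560, difference 1.
n=2: (95831,4884)∘(95831,4884) = (95831·95831+385·4884·4884, 95831·4884+4884·95831) = (18367161121,936077208)
n=3: (18367161121,936077208)∘(95831,4884) = (95831·18367161121+385·4884·936077208, 95831·936077208+4884·18367161121) = (3520286834677271,179410429834812)

95831 4884
18367161121 936077208
3520286834677271 179410429834812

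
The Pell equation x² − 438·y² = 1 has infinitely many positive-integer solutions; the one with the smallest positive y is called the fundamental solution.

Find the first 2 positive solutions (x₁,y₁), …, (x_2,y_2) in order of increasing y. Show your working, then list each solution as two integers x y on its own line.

√438 = [20; 1,12,1,40, …], period ℓ=4 (even) → k=3
step 0: (20, 1)  from 20·(1,0) + (0,1)
…
step 2: (272, 13)  from 12·(21,1) + (20,1)
step 3: (293, 14)  from 1·(272,13) + (21,1)
(x₁, y₁) = (293, 14);  293² − 438·14² = 1 ✓
(293+14√438)^2 = 171697 + 8204√438

293 14
171697 8204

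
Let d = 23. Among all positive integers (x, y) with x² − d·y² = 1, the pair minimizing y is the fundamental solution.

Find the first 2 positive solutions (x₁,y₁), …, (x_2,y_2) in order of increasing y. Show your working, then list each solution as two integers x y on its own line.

d=23: √d = [4; 1,3,1,8] (ℓ=4, even), read p_3/q_3
i=0: a=4 ⇒ p=4, q=1
i=1: a=1 ⇒ p=5, q=1
i=2: a=3 ⇒ p=19, q=4
i=3: a=1 ⇒ p=24, q=5
fundamental: x₁=24, y₁=5  (since 576 − 23·25 = 1)
(x_2, y_2) = (24·24 + 23·5·5, 24·5 + 5·24) = (1151, 240)

24 5
1151 240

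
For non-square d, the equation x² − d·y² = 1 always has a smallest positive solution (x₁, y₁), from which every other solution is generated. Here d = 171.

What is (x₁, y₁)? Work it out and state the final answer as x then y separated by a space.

√171 = [13; 13,26, …], period ℓ=2 (even) → k=1
k=0  a_k=13  p_k/q_k = 13/1
k=1  a_k=13  p_k/q_k = 170/13
(x₁, y₁) = (170, 13);  170² − 171·13² = 1 ✓

170 13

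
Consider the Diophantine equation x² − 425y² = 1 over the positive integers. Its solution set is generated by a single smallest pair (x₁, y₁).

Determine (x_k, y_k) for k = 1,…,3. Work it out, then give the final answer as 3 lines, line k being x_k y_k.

d=425: √d = [20; 1,1,1,1,1,1,40] (ℓ=7, odd), read p_13/q_13
a_0=20:  p_0=20·1+0=20,  q_0=20·0+1=1
…
a_2=1:  p_2=1·21+20=41,  q_2=1·1+1=2
…
a_4=1:  p_4=1·62+41=103,  q_4=1·3+2=5
a_5=1:  p_5=1·103+62=165,  q_5=1·5+3=8
…
a_7=40:  p_7=40·268+165=10885,  q_7=40·13+8=528
…
a_9=1:  p_9=1·11153+10885=22038,  q_9=1·541+528=1069
…
a_12=1:  p_12=1·55229+33191=88420,  q_12=1·2679+1610=4289
a_13=1:  p_13=1·88420+55229=143649,  q_13=1·4289+2679=6968
(x₁, y₁) = (143649, 6968);  143649² − 425·6968² = 1 ✓
n=2: (143649,6968)∘(143649,6968) = (143649·143649+425·6968·6968, 143649·6968+6968·143649) = (41270070401,2001892464)
n=3: (41270070401,2001892464)∘(143649,6968) = (143649·41270070401+425·6968·2001892464, 143649·2001892464+6968·41270070401) = (11856808685922849,575139701115304)

143649 6968
41270070401 2001892464
11856808685922849 575139701115304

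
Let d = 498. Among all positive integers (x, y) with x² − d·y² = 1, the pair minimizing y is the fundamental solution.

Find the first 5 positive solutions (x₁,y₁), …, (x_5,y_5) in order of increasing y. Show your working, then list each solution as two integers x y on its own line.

√498 → a₀=22, period (3,6,22,6,3,44); ℓ=6 even so k=5
a_0=22:  p_0=22·1+0=22,  q_0=22·0+1=1
…
a_2=6:  p_2=6·67+22=424,  q_2=6·3+1=19
…
a_4=6:  p_4=6·9395+424=56794,  q_4=6·421+19=2545
a_5=3:  p_5=3·56794+9395=179777,  q_5=3·2545+421=8056
→ (179777, 8056).  Check: 179777²=32319769729, 498·8056²=32319769728, difference 1.
k=2:  x_2 = 179777·179777+498·8056·8056 = 64639539457,  y_2 = 179777·8056+8056·179777 = 2896567024
k=3:  x_3 = 179777·64639539457+498·8056·2896567024 = 23241404969742401,  y_3 = 179777·2896567024+8056·64639539457 = 1041472259739240
k=4:  x_4 = 179777·23241404969742401+498·8056·1041472259739240 = 8356540122426119709697,  y_4 = 179777·1041472259739240+8056·23241404969742401 = 374465516875386131936
k=5:  x_5 = 179777·8356540122426119709697+498·8056·374465516875386131936 = 3004627427155559641130652737,  y_5 = 179777·374465516875386131936+8056·8356540122426119709697 = 134640574453571113022377304

179777 8056
64639539457 2896567024
23241404969742401 1041472259739240
8356540122426119709697 374465516875386131936
3004627427155559641130652737 134640574453571113022377304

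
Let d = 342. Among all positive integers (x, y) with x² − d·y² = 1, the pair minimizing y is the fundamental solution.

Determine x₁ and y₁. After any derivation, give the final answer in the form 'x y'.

37 2

d=342: √d = [18; 2,36] (ℓ=2, even), read p_1/q_1
k=0  a_k=18  p_k/q_k = 18/1
k=1  a_k=2  p_k/q_k = 37/2
(x₁, y₁) = (37, 2);  37² − 342·2² = 1 ✓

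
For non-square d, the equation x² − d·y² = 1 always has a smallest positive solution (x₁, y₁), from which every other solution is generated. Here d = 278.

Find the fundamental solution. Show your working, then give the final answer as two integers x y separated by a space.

[16; 1,2,16,2,1,32] for √278; ℓ=6 ⇒ convergent index 5
step 0: (16, 1)  from 16·(1,0) + (0,1)
step 1: (17, 1)  from 1·(16,1) + (1,0)
step 2: (50, 3)  from 2·(17,1) + (16,1)
step 3: (817, 49)  from 16·(50,3) + (17,1)
step 4: (1684, 101)  from 2·(817,49) + (50,3)
step 5: (2501, 150)  from 1·(1684,101) + (817,49)
→ (2501, 150).  Check: 2501²=6255001, 278·150²=6255000, difference 1.

2501 150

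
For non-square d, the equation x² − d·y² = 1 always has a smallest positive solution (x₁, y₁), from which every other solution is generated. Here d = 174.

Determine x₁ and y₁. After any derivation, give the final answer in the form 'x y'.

√174 = [13; 5,4,5,26, …], period ℓ=4 (even) → k=3
a_0=13:  p_0=13·1+0=13,  q_0=13·0+1=1
…
a_2=4:  p_2=4·66+13=277,  q_2=4·5+1=21
a_3=5:  p_3=5·277+66=1451,  q_3=5·21+5=110
fundamental: x₁=1451, y₁=110  (since 2105401 − 174·12100 = 1)

1451 110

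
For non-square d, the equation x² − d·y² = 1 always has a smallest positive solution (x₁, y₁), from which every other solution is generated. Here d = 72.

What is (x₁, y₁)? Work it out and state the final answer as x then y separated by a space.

17 2

[8; 2,16] for √72; ℓ=2 ⇒ convergent index 1
step 0: (8, 1)  from 8·(1,0) + (0,1)
step 1: (17, 2)  from 2·(8,1) + (1,0)
fundamental: x₁=17, y₁=2  (since 289 − 72·4 = 1)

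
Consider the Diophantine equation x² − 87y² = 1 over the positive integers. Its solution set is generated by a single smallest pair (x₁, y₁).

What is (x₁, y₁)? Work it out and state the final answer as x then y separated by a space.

28 3

√87 = [9; 3,18, …], period ℓ=2 (even) → k=1
i=0: a=9 ⇒ p=9, q=1
i=1: a=3 ⇒ p=28, q=3
→ (28, 3).  Check: 28²=784, 87·3²=783, difference 1.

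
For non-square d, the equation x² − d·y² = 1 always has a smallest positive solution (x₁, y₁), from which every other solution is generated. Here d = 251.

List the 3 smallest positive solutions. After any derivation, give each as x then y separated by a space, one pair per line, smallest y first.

3674890 231957
27009633024199 1704832919460
198514860608593651330 12530146894788486843

[15; 1,5,2,1,2,…,5,1,30] for √251; ℓ=14 ⇒ convergent index 13
step 0: (15, 1)  from 15·(1,0) + (0,1)
step 1: (16, 1)  from 1·(15,1) + (1,0)
…
step 4: (301, 19)  from 1·(206,13) + (95,6)
step 5: (808, 51)  from 2·(301,19) + (206,13)
step 6: (1917, 121)  from 2·(808,51) + (301,19)
step 7: (29563, 1866)  from 15·(1917,121) + (808,51)
step 8: (61043, 3853)  from 2·(29563,1866) + (1917,121)
…
step 10: (212692, 13425)  from 1·(151649,9572) + (61043,3853)
step 11: (577033, 36422)  from 2·(212692,13425) + (151649,9572)
step 12: (3097857, 195535)  from 5·(577033,36422) + (212692,13425)
step 13: (3674890, 231957)  from 1·(3097857,195535) + (577033,36422)
fundamental: x₁=3674890, y₁=231957  (since 13504816512100 − 251·53804049849 = 1)
k=2:  x_2 = 3674890·3674890+251·231957·231957 = 27009633024199,  y_2 = 3674890·231957+231957·3674890 = 1704832919460
k=3:  x_3 = 3674890·27009633024199+251·231957·1704832919460 = 198514860608593651330,  y_3 = 3674890·1704832919460+231957·27009633024199 = 12530146894788486843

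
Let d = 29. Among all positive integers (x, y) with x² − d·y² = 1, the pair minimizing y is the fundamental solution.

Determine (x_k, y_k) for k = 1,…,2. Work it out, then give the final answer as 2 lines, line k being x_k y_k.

√29 → a₀=5, period (2,1,1,2,10); ℓ=5 odd so k=9
i=0: a=5 ⇒ p=5, q=1
…
i=2: a=1 ⇒ p=16, q=3
i=3: a=1 ⇒ p=27, q=5
…
i=5: a=10 ⇒ p=727, q=135
…
i=7: a=1 ⇒ p=2251, q=418
i=8: a=1 ⇒ p=3775, q=701
i=9: a=2 ⇒ p=9801, q=1820
fundamental: x₁=9801, y₁=1820  (since 96059601 − 29·3312400 = 1)
n=2: (9801,1820)∘(9801,1820) = (9801·9801+29·1820·1820, 9801·1820+1820·9801) = (192119201,35675640)

9801 1820
192119201 35675640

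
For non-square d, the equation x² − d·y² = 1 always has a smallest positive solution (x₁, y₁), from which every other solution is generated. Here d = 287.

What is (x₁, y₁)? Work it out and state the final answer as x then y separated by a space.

288 17

d=287: √d = [16; 1,15,1,32] (ℓ=4, even), read p_3/q_3
k=0  a_k=16  p_k/q_k = 16/1
k=1  a_k=1  p_k/q_k = 17/1
k=2  a_k=15  p_k/q_k = 271/16
k=3  a_k=1  p_k/q_k = 288/17
→ (288, 17).  Check: 288²=82944, 287·17²=82943, difference 1.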